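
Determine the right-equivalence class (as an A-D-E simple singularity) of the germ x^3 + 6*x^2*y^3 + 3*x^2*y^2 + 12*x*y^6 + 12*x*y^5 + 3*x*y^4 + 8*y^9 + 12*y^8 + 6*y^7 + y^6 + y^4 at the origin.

E_6

The Hessian of f at 0 is [[0, 0], [0, 0]] with rank 0, so corank 2. A Groebner basis of the Jacobian ideal J(f) in C{x,y} is {x^3, x^2*y, x^2/2 + x*y^2, y^3}; counting standard monomials gives mu = 6. Corank 2; j^3 = x^3 is a perfect cube, so E-series; the 4-jet and mu = 6 give E_6.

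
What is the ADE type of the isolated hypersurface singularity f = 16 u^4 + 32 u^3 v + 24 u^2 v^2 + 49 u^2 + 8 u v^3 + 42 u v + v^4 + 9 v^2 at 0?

A3

The Hessian of f at 0 is [[98, 42], [42, 18]] with rank 1, so corank 1. A Groebner basis of the Jacobian ideal J(f) in C{u,v} is {v^3, u + 3*v/7}; counting standard monomials gives mu = 3. Corank 1: A-series; mu = 3 gives A_3.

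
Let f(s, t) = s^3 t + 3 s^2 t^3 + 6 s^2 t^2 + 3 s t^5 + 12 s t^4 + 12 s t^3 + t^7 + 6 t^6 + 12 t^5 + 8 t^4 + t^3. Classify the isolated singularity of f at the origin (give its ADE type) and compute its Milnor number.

Type E_7, Milnor number mu = 7.

The Hessian of f at 0 has rank 0. Corank 2; j^3 = t^3 is a perfect cube, so E-series; the 4-jet and mu = 7 give E_7.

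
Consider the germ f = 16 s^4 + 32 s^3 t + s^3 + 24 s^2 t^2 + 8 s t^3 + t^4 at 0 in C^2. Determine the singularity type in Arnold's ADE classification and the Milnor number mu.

The Hessian of f at 0 has rank 0. Corank 2; j^3 = s^3 is a perfect cube, so E-series; the 4-jet and mu = 6 give E_6.

Type E_6, Milnor number mu = 6.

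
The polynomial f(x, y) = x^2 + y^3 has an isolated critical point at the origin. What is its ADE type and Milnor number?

Type A2, Milnor number mu = 2.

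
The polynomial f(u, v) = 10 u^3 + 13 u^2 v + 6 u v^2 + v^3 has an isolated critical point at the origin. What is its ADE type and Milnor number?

Type D_4, Milnor number mu = 4.

The Hessian of f at 0 is [[0, 0], [0, 0]] with rank 0, so corank 2. A Groebner basis of the Jacobian ideal J(f) in C{u,v} is {v^3, u^2 - 3*v^2/11, u*v + 6*v^2/11}; counting standard monomials gives mu = 4. Corank 2; j^3 = (2*u + v)*(5*u^2 + 4*u*v + v^2) splits into three distinct lines over C (the quadratic factor has nonzero discriminant), so D_4.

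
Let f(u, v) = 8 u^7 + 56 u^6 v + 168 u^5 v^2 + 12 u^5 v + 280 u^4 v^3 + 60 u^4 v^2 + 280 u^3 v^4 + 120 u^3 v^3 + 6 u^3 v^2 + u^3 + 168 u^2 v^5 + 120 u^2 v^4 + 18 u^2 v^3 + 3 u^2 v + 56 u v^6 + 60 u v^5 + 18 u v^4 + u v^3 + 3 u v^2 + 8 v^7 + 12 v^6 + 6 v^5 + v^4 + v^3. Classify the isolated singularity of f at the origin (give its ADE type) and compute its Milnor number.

Type E_7, Milnor number mu = 7.

The Hessian of f at 0 has rank 0. Corank 2; j^3 = (u + v)^3 is a perfect cube, so E-series; the 4-jet and mu = 7 give E_7.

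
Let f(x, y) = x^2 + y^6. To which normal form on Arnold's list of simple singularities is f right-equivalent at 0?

A5

The Hessian of f at 0 has rank 1. Corank 1: A-series; mu = 5 gives A_5.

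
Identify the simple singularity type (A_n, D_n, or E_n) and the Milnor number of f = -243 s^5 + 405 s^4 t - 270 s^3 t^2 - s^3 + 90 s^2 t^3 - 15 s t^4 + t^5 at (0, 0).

Type E8, Milnor number mu = 8.

The Hessian of f at 0 has rank 0. Corank 2; j^3 = -s^3 is a perfect cube, so E-series; the 5-jet and mu = 8 give E_8.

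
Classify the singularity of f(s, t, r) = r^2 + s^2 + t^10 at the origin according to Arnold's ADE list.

A_{9}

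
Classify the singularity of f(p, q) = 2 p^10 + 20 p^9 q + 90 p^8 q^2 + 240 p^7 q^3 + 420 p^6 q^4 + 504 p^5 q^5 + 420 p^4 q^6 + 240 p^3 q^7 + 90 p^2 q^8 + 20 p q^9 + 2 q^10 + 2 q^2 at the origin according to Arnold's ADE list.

The Hessian of f at 0 has rank 1. Corank 1: A-series; mu = 9 gives A_9.

A_{9}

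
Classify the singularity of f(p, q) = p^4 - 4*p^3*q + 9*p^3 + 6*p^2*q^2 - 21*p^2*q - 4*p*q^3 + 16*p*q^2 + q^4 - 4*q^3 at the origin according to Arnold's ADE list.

The Hessian of f at 0 is [[0, 0], [0, 0]] with rank 0, so corank 2. A Groebner basis of the Jacobian ideal J(f) in C{p,q} is {p*q^2 - 27*p*q/2 + 9*q^2, -81*p*q/4 + q^3 + 27*q^2/2, p^2 - 5*p*q/3 + 2*q^2/3}; counting standard monomials gives mu = 5. Corank 2; j^3 = (p - q)*(3*p - 2*q)^2 has shape L^2 M (L != M), so D-series; mu = 5 gives D_5.

D5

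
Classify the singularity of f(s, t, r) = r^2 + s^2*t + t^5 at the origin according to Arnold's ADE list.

The Hessian of f at 0 has rank 1. Corank 2; j^3 = s^2*t has shape L^2 M (L != M), so D-series; mu = 6 gives D_6.

D6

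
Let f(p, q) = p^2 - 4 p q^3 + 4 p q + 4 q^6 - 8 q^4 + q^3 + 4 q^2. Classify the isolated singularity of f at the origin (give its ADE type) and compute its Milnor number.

Type A_2, Milnor number mu = 2.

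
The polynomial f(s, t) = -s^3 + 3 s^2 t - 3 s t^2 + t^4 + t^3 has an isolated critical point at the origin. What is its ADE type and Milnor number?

Type E_6, Milnor number mu = 6.

The Hessian of f at 0 is [[0, 0], [0, 0]] with rank 0, so corank 2. A Groebner basis of the Jacobian ideal J(f) in C{s,t} is {t^3, s^2 - 2*s*t + t^2}; counting standard monomials gives mu = 6. Corank 2; j^3 = -(s - t)^3 is a perfect cube, so E-series; the 4-jet and mu = 6 give E_6.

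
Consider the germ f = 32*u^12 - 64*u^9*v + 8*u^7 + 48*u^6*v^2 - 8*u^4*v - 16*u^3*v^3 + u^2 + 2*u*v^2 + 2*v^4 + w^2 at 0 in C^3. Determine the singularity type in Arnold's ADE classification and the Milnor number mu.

The Hessian of f at 0 has rank 2. Corank 1: A-series; mu = 3 gives A_3.

Type A_3, Milnor number mu = 3.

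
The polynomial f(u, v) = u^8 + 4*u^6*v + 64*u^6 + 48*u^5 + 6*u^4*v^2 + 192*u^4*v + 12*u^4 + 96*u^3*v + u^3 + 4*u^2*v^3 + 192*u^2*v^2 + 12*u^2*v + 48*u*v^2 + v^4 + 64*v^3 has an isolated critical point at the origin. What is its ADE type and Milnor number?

Type E_6, Milnor number mu = 6.

The Hessian of f at 0 is [[0, 0], [0, 0]] with rank 0, so corank 2. A Groebner basis of the Jacobian ideal J(f) in C{u,v} is {u^3 + 3*u^2/8 + 3*u*v + 6*v^2, u^2*v - u^2/16 - u*v/2 - v^2, u^2/128 + u*v^2 + u*v/16 + v^2/8, v^3}; counting standard monomials gives mu = 6. Corank 2; j^3 = (u + 4*v)^3 is a perfect cube, so E-series; the 4-jet and mu = 6 give E_6.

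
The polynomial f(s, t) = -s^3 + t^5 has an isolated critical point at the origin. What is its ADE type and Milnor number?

The Hessian of f at 0 has rank 0. Corank 2; j^3 = -s^3 is a perfect cube, so E-series; the 5-jet and mu = 8 give E_8.

Type E8, Milnor number mu = 8.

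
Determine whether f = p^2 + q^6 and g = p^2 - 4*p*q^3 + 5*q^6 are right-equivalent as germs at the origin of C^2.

The Hessian of f at 0 has rank 1. Corank 1: A-series; mu = 5 gives A_5. The Hessian of g at 0 has rank 1. Corank 1: A-series; mu = 5 gives A_5. Both have type A_5, hence right-equivalent.

Yes.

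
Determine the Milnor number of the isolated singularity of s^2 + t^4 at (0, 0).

3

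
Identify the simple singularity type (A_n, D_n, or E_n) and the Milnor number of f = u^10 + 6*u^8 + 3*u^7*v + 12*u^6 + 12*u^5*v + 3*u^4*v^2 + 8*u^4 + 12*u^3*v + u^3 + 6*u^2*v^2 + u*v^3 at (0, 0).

Type E7, Milnor number mu = 7.

The Hessian of f at 0 is [[0, 0], [0, 0]] with rank 0, so corank 2. A Groebner basis of the Jacobian ideal J(f) in C{u,v} is {3*u^2/4 + v^4 + v^3/4, u^3, u^2*v - u^2/4 - v^3/12, u^2 + u*v^2 + v^3/3}; counting standard monomials gives mu = 7. Corank 2; j^3 = u^3 is a perfect cube, so E-series; the 4-jet and mu = 7 give E_7.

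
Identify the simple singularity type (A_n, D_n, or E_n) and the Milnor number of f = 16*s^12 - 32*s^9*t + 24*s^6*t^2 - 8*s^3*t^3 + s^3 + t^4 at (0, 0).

The Hessian of f at 0 has rank 0. Corank 2; j^3 = s^3 is a perfect cube, so E-series; the 4-jet and mu = 6 give E_6.

Type E_{6}, Milnor number mu = 6.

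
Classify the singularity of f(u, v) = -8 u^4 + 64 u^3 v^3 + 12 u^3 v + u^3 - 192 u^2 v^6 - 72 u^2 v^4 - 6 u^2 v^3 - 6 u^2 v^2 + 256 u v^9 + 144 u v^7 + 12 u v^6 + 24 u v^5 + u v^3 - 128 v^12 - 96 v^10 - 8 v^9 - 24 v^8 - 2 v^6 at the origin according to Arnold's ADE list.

The Hessian of f at 0 is [[0, 0], [0, 0]] with rank 0, so corank 2. A Groebner basis of the Jacobian ideal J(f) in C{u,v} is {3*u^2/4 + v^4 + v^3/4, u^3, u^2*v - u^2/4 - v^3/12, -u^2 + u*v^2 - v^3/3}; counting standard monomials gives mu = 7. Corank 2; j^3 = u^3 is a perfect cube, so E-series; the 4-jet and mu = 7 give E_7.

E7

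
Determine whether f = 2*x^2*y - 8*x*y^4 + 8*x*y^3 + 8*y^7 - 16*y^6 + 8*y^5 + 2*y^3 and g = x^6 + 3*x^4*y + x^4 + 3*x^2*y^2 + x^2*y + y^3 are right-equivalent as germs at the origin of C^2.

Yes.

The Hessian of f at 0 is [[0, 0], [0, 0]] with rank 0, so corank 2. A Groebner basis of the Jacobian ideal J(f) in C{x,y} is {y^3, x^2 + 3*y^2, x*y}; counting standard monomials gives mu = 4. Corank 2; j^3 = 2*y*(x^2 + y^2) splits into three distinct lines over C (the quadratic factor has nonzero discriminant), so D_4. The Hessian of g at 0 is [[0, 0], [0, 0]] with rank 0, so corank 2. A Groebner basis of the Jacobian ideal J(g) in C{x,y} is {y^3, x^2 + 3*y^2, x*y}; counting standard monomials gives mu = 4. Corank 2; j^3 = y*(x^2 + y^2) splits into three distinct lines over C (the quadratic factor has nonzero discriminant), so D_4. Both have type D_4, hence right-equivalent.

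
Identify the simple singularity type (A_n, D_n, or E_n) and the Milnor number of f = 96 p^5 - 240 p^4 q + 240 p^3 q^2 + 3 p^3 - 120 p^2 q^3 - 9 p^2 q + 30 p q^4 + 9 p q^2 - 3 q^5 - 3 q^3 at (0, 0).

Type E_8, Milnor number mu = 8.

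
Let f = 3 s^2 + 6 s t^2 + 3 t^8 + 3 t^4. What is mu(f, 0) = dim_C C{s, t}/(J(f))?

7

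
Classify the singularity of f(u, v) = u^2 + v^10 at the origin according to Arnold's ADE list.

The Hessian of f at 0 has rank 1. Corank 1: A-series; mu = 9 gives A_9.

A_{9}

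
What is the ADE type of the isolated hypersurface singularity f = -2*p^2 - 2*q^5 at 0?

A4

The Hessian of f at 0 has rank 1. Corank 1: A-series; mu = 4 gives A_4.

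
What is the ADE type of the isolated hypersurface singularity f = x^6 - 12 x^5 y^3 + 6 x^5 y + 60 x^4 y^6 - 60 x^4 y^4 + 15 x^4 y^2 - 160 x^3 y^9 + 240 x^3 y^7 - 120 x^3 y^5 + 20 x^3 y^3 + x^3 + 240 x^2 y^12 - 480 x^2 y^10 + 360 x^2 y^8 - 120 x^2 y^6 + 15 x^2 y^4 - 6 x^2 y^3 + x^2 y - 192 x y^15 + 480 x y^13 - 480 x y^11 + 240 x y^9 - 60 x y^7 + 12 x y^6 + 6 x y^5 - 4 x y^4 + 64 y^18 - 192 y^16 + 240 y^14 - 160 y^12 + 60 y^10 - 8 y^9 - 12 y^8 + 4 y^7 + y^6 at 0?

The Hessian of f at 0 has rank 0. Corank 2; j^3 = x^2*(x + y) has shape L^2 M (L != M), so D-series; mu = 7 gives D_7.

D7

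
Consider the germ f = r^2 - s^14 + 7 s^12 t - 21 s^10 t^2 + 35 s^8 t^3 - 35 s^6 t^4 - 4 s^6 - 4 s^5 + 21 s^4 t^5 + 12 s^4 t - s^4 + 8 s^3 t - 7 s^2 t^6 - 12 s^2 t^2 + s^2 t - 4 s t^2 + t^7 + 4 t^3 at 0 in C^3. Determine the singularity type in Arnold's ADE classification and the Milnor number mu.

The Hessian of f at 0 is [[0, 0, 0], [0, 0, 0], [0, 0, 2]] with rank 1, so corank 2. A Groebner basis of the Jacobian ideal J(f) in C{s,t,r} is {-32*s^2/1017 + s*t^3 + 2041*s*t^2/1356 + 5113*s*t/16272 - 1529*t^3/1017 - 1363*t^2/2712, -16*s^2/339 + 1589*s*t^2/904 + 2387*s*t/5424 + t^4 - 2041*t^3/1356 - 625*t^2/904, s^3 + 512*s^2/1017 - 28*s*t^2/339 - 1045*s*t/1017 + 56*t^3/1017 + 14*t^2/339, s^2*t + s*t/2 - t^2, r}; counting standard monomials gives mu = 8. Corank 2; j^3 = t*(s - 2*t)^2 has shape L^2 M (L != M), so D-series; mu = 8 gives D_8.

Type D_{8}, Milnor number mu = 8.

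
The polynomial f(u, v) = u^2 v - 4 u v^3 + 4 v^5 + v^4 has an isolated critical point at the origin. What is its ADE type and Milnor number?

Type D_5, Milnor number mu = 5.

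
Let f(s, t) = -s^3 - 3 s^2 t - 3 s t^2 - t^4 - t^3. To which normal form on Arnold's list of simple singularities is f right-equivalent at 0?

The Hessian of f at 0 has rank 0. Corank 2; j^3 = -(s + t)^3 is a perfect cube, so E-series; the 4-jet and mu = 6 give E_6.

E_6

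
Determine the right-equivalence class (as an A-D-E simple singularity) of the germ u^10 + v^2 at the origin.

A_9

The Hessian of f at 0 is [[0, 0], [0, 2]] with rank 1, so corank 1. A Groebner basis of the Jacobian ideal J(f) in C{u,v} is {u^9, v}; counting standard monomials gives mu = 9. Corank 1: A-series; mu = 9 gives A_9.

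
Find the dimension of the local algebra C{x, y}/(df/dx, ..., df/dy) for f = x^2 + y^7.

6

The Hessian of f at 0 has rank 1. Corank 1: A-series; mu = 6 gives A_6.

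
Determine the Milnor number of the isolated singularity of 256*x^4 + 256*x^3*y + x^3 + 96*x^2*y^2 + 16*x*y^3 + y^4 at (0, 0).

The Hessian of f at 0 has rank 0. Corank 2; j^3 = x^3 is a perfect cube, so E-series; the 4-jet and mu = 6 give E_6.

6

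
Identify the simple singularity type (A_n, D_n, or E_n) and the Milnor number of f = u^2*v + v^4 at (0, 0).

Type D_{5}, Milnor number mu = 5.

The Hessian of f at 0 is [[0, 0], [0, 0]] with rank 0, so corank 2. A Groebner basis of the Jacobian ideal J(f) in C{u,v} is {u^3, u^2/4 + v^3, u*v}; counting standard monomials gives mu = 5. Corank 2; j^3 = u^2*v has shape L^2 M (L != M), so D-series; mu = 5 gives D_5.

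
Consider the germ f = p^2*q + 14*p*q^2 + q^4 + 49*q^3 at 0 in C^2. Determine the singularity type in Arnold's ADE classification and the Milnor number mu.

Type D_5, Milnor number mu = 5.

The Hessian of f at 0 is [[0, 0], [0, 0]] with rank 0, so corank 2. A Groebner basis of the Jacobian ideal J(f) in C{p,q} is {p^3 - 343*p^2/4 + 16807*q^2/4, p^2/4 + q^3 - 49*q^2/4, p*q + 7*q^2}; counting standard monomials gives mu = 5. Corank 2; j^3 = q*(p + 7*q)^2 has shape L^2 M (L != M), so D-series; mu = 5 gives D_5.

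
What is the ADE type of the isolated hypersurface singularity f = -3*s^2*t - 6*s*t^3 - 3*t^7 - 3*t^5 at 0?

The Hessian of f at 0 is [[0, 0], [0, 0]] with rank 0, so corank 2. A Groebner basis of the Jacobian ideal J(f) in C{s,t} is {s^2*t^2 + s^2/7 + s*t^2/7, s^3 - s^2/7 - s*t^2/7, s*t + t^3}; counting standard monomials gives mu = 8. Corank 2; j^3 = -3*s^2*t has shape L^2 M (L != M), so D-series; mu = 8 gives D_8.

D8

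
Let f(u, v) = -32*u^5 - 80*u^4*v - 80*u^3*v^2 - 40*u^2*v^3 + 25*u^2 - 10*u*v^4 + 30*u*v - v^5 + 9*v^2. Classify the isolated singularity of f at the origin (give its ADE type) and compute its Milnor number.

Type A4, Milnor number mu = 4.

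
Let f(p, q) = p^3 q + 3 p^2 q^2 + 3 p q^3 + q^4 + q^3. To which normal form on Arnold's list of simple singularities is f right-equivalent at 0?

E_{7}

The Hessian of f at 0 is [[0, 0], [0, 0]] with rank 0, so corank 2. A Groebner basis of the Jacobian ideal J(f) in C{p,q} is {p^3 - 3*p*q^2 + 3*q^2, p^2*q + 2*p*q^2, q^3}; counting standard monomials gives mu = 7. Corank 2; j^3 = q^3 is a perfect cube, so E-series; the 4-jet and mu = 7 give E_7.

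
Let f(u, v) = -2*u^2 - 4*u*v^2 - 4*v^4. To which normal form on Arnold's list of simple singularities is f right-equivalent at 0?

A_3

The Hessian of f at 0 has rank 1. Corank 1: A-series; mu = 3 gives A_3.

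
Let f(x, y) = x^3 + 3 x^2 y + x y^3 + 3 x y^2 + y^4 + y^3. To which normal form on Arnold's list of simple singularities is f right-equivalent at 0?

E7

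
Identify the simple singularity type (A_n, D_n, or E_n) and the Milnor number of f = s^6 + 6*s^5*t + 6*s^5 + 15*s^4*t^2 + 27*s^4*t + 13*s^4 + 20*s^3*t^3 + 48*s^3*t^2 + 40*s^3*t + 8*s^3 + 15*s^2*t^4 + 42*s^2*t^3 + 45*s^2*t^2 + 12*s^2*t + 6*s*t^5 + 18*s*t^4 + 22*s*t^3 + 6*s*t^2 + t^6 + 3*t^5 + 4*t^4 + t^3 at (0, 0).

Type E_{6}, Milnor number mu = 6.

The Hessian of f at 0 is [[0, 0], [0, 0]] with rank 0, so corank 2. A Groebner basis of the Jacobian ideal J(f) in C{s,t} is {s^3 + 6*s^2 + 6*s*t + 3*t^2/2, s^2*t - 10*s^2 - 10*s*t - 5*t^2/2, 16*s^2 + s*t^2 + 16*s*t + 4*t^2, -24*s^2 - 24*s*t + t^3 - 6*t^2}; counting standard monomials gives mu = 6. Corank 2; j^3 = (2*s + t)^3 is a perfect cube, so E-series; the 4-jet and mu = 6 give E_6.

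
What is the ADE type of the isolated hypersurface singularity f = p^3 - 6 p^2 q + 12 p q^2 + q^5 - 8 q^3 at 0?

E_8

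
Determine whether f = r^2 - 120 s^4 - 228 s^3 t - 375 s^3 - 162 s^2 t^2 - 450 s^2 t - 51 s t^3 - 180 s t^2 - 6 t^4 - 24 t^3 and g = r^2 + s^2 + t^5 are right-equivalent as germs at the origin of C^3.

The Hessian of f at 0 is [[0, 0, 0], [0, 0, 0], [0, 0, 2]] with rank 1, so corank 2. A Groebner basis of the Jacobian ideal J(f) in C{s,t,r} is {1171875*s^2/4 + 234375*s*t + t^4 + 125*t^3/4 + 46875*t^2, s^3 + 675*s^2/2 + 270*s*t + t^3/10 + 54*t^2, s^2*t - 2125*s^2/4 - 425*s*t - 13*t^3/60 - 85*t^2, 625*s^2 + s*t^2 + 500*s*t + 7*t^3/15 + 100*t^2, r}; counting standard monomials gives mu = 7. Corank 2; j^3 = -3*(5*s + 2*t)^3 is a perfect cube, so E-series; the 4-jet and mu = 7 give E_7. The Hessian of g at 0 is [[2, 0, 0], [0, 0, 0], [0, 0, 2]] with rank 2, so corank 1. A Groebner basis of the Jacobian ideal J(g) in C{s,t,r} is {t^4, s, r}; counting standard monomials gives mu = 4. Corank 1: A-series; mu = 4 gives A_4. f is E_7 but g is A_4, hence not right-equivalent.

No.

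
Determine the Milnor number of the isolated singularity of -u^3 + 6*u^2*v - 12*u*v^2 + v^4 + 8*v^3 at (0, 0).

6

The Hessian of f at 0 has rank 0. Corank 2; j^3 = -(u - 2*v)^3 is a perfect cube, so E-series; the 4-jet and mu = 6 give E_6.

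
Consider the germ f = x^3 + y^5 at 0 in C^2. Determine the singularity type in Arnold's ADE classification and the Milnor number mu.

Type E8, Milnor number mu = 8.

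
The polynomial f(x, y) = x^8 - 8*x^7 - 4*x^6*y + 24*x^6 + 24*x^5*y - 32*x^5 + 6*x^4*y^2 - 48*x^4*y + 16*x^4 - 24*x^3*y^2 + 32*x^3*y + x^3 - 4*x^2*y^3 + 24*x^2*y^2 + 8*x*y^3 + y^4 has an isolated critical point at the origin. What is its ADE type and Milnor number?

Type E6, Milnor number mu = 6.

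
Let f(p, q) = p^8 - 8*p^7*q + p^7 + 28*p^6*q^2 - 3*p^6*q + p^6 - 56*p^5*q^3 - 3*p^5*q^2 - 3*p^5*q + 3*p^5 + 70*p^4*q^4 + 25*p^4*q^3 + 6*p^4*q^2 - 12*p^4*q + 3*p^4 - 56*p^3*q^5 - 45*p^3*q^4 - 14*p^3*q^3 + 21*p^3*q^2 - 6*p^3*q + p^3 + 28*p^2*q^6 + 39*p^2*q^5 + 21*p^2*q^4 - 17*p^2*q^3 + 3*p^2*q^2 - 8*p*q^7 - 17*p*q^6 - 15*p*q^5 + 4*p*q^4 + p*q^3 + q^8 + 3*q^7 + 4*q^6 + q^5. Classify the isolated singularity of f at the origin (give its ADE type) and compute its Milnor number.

Type E7, Milnor number mu = 7.

The Hessian of f at 0 has rank 0. Corank 2; j^3 = p^3 is a perfect cube, so E-series; the 4-jet and mu = 7 give E_7.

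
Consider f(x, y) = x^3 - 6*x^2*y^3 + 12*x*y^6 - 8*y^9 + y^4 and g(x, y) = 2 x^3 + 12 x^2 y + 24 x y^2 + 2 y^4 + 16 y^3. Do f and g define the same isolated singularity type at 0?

The Hessian of f at 0 is [[0, 0], [0, 0]] with rank 0, so corank 2. A Groebner basis of the Jacobian ideal J(f) in C{x,y} is {y^3, x^2}; counting standard monomials gives mu = 6. Corank 2; j^3 = x^3 is a perfect cube, so E-series; the 4-jet and mu = 6 give E_6. The Hessian of g at 0 is [[0, 0], [0, 0]] with rank 0, so corank 2. A Groebner basis of the Jacobian ideal J(g) in C{x,y} is {y^3, x^2 + 4*x*y + 4*y^2}; counting standard monomials gives mu = 6. Corank 2; j^3 = 2*(x + 2*y)^3 is a perfect cube, so E-series; the 4-jet and mu = 6 give E_6. Both have type E_6, hence right-equivalent.

Yes.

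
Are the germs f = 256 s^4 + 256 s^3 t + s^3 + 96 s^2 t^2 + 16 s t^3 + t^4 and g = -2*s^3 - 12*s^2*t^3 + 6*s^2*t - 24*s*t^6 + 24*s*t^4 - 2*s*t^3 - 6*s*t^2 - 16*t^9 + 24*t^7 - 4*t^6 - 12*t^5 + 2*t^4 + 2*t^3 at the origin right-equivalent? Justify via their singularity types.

The Hessian of f at 0 has rank 0. Corank 2; j^3 = s^3 is a perfect cube, so E-series; the 4-jet and mu = 6 give E_6. The Hessian of g at 0 has rank 0. Corank 2; j^3 = -2*(s - t)^3 is a perfect cube, so E-series; the 4-jet and mu = 7 give E_7. f is E_6 but g is E_7, hence not right-equivalent.

No.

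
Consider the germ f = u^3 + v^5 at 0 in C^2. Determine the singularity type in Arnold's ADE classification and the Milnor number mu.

Type E_8, Milnor number mu = 8.

The Hessian of f at 0 is [[0, 0], [0, 0]] with rank 0, so corank 2. A Groebner basis of the Jacobian ideal J(f) in C{u,v} is {v^4, u^2}; counting standard monomials gives mu = 8. Corank 2; j^3 = u^3 is a perfect cube, so E-series; the 5-jet and mu = 8 give E_8.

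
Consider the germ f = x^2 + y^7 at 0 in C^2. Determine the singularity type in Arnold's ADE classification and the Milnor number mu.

Type A_{6}, Milnor number mu = 6.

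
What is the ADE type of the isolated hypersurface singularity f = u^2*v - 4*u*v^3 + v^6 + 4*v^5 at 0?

D_{7}

The Hessian of f at 0 is [[0, 0], [0, 0]] with rank 0, so corank 2. A Groebner basis of the Jacobian ideal J(f) in C{u,v} is {u^3, u^2*v + 2*u^2/3 - 4*u*v^2/3, -u*v/2 + v^3}; counting standard monomials gives mu = 7. Corank 2; j^3 = u^2*v has shape L^2 M (L != M), so D-series; mu = 7 gives D_7.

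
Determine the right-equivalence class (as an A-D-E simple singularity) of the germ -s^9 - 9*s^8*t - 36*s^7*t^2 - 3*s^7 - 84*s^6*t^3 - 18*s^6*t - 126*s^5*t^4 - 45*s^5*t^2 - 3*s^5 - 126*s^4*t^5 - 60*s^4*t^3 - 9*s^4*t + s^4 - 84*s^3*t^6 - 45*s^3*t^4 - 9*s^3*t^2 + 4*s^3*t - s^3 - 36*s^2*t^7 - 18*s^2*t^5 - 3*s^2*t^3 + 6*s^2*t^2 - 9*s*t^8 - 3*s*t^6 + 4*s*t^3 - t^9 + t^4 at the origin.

The Hessian of f at 0 is [[0, 0], [0, 0]] with rank 0, so corank 2. A Groebner basis of the Jacobian ideal J(f) in C{s,t} is {t^4, s*t^2 + t^3/3, s^2}; counting standard monomials gives mu = 6. Corank 2; j^3 = -s^3 is a perfect cube, so E-series; the 4-jet and mu = 6 give E_6.

E_{6}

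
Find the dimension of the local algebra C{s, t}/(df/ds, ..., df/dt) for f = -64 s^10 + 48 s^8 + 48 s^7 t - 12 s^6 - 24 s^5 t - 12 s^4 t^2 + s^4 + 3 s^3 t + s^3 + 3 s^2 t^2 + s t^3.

7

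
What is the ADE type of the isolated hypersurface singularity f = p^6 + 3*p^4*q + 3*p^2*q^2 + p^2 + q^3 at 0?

A_{2}

The Hessian of f at 0 has rank 1. Corank 1: A-series; mu = 2 gives A_2.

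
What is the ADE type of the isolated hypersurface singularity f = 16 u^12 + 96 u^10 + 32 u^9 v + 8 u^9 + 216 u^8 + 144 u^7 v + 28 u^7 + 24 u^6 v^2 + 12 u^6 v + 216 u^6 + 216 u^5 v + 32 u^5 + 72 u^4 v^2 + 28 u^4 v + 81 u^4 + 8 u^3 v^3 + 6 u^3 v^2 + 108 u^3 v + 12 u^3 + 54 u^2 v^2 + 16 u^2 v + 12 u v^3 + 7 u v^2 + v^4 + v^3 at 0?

The Hessian of f at 0 is [[0, 0], [0, 0]] with rank 0, so corank 2. A Groebner basis of the Jacobian ideal J(f) in C{u,v} is {u*v^2 + 2*u*v/3 + v^2/3, -4*u*v/3 + v^3 - 2*v^2/3, u^2 + 5*u*v/6 + v^2/6}; counting standard monomials gives mu = 5. Corank 2; j^3 = (2*u + v)^2*(3*u + v) has shape L^2 M (L != M), so D-series; mu = 5 gives D_5.

D5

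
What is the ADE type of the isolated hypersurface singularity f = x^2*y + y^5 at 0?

The Hessian of f at 0 has rank 0. Corank 2; j^3 = x^2*y has shape L^2 M (L != M), so D-series; mu = 6 gives D_6.

D6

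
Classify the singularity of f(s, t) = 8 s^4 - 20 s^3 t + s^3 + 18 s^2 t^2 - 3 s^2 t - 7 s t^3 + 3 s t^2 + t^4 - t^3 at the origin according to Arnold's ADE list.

E_7

The Hessian of f at 0 is [[0, 0], [0, 0]] with rank 0, so corank 2. A Groebner basis of the Jacobian ideal J(f) in C{s,t} is {3*s^2/4 - 3*s*t/2 + t^4 + t^3/4 + 3*t^2/4, s^3 + 9*s^2/4 - 9*s*t/2 - t^3/4 + 9*t^2/4, s^2*t + 7*s^2/4 - 7*s*t/2 - 5*t^3/12 + 7*t^2/4, s^2 + s*t^2 - 2*s*t - 2*t^3/3 + t^2}; counting standard monomials gives mu = 7. Corank 2; j^3 = (s - t)^3 is a perfect cube, so E-series; the 4-jet and mu = 7 give E_7.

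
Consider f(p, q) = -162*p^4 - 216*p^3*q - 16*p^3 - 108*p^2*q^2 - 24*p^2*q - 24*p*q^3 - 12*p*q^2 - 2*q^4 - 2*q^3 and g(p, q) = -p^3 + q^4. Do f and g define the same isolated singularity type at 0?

Yes.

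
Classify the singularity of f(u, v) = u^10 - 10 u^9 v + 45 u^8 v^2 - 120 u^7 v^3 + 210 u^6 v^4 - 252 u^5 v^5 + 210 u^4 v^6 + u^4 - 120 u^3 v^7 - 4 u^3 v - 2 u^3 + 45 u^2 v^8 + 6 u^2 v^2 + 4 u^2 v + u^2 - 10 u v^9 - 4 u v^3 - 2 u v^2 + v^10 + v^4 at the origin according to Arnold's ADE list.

A9

The Hessian of f at 0 is [[2, 0], [0, 0]] with rank 1, so corank 1. A Groebner basis of the Jacobian ideal J(f) in C{u,v} is {u*v^4 - 20*u*v^3 - 39*u*v^2 - 20*u*v - 3*u + 14*v^4 + 14*v^3 + 3*v^2, -30*u*v^3 - 54*u*v^2 - 27*u*v - 4*u + v^5 + 20*v^4 + 19*v^3 + 4*v^2, u^2 - 2*u*v - u + v^2}; counting standard monomials gives mu = 9. Corank 1: A-series; mu = 9 gives A_9.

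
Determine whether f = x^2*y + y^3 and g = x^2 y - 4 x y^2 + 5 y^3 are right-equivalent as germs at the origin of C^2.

Yes.

The Hessian of f at 0 has rank 0. Corank 2; j^3 = y*(x^2 + y^2) splits into three distinct lines over C (the quadratic factor has nonzero discriminant), so D_4. The Hessian of g at 0 has rank 0. Corank 2; j^3 = y*(x^2 - 4*x*y + 5*y^2) splits into three distinct lines over C (the quadratic factor has nonzero discriminant), so D_4. Both have type D_4, hence right-equivalent.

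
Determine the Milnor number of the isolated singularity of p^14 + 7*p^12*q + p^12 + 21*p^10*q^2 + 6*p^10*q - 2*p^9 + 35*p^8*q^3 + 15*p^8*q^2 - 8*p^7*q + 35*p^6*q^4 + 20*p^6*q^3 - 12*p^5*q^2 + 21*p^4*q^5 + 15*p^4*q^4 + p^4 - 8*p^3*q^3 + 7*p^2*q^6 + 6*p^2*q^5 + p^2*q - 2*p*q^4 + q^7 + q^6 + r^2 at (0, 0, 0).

7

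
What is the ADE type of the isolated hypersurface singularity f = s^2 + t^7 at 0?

A_6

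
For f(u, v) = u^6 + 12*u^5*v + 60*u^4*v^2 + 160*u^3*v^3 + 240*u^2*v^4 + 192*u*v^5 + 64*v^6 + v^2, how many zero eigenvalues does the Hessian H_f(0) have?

Hessian at 0 has rank 1.

1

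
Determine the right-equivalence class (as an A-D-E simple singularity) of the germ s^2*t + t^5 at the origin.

The Hessian of f at 0 is [[0, 0], [0, 0]] with rank 0, so corank 2. A Groebner basis of the Jacobian ideal J(f) in C{s,t} is {s^2/5 + t^4, s^3, s*t}; counting standard monomials gives mu = 6. Corank 2; j^3 = s^2*t has shape L^2 M (L != M), so D-series; mu = 6 gives D_6.

D6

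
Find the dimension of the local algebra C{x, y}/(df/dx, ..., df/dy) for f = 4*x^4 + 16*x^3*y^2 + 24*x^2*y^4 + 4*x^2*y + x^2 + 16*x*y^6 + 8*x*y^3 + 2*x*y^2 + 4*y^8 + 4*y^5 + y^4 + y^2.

1

The Hessian of f at 0 has rank 2. Corank 0: nondegenerate Morse point, so A_1.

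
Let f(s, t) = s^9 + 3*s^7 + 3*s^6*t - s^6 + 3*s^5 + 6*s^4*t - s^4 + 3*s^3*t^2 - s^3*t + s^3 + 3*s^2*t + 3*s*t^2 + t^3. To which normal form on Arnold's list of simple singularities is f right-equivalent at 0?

E_7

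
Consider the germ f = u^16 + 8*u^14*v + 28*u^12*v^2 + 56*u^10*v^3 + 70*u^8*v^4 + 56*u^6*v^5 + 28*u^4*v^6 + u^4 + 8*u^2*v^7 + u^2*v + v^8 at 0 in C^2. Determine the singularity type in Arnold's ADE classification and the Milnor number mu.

Type D_{9}, Milnor number mu = 9.

The Hessian of f at 0 has rank 0. Corank 2; j^3 = u^2*v has shape L^2 M (L != M), so D-series; mu = 9 gives D_9.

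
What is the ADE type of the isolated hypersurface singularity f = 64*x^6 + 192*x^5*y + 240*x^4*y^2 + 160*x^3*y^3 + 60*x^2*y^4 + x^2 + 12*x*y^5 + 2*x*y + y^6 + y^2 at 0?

The Hessian of f at 0 has rank 1. Corank 1: A-series; mu = 5 gives A_5.

A_{5}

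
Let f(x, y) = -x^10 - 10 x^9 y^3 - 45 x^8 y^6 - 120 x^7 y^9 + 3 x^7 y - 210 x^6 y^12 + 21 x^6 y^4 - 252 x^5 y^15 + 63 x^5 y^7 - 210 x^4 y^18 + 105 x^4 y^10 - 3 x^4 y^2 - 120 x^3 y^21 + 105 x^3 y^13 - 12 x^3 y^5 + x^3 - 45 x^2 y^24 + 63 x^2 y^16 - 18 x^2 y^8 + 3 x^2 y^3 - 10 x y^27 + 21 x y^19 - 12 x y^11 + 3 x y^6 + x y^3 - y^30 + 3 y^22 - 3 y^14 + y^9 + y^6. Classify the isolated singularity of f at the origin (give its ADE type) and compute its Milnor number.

Type E_{7}, Milnor number mu = 7.

The Hessian of f at 0 has rank 0. Corank 2; j^3 = x^3 is a perfect cube, so E-series; the 4-jet and mu = 7 give E_7.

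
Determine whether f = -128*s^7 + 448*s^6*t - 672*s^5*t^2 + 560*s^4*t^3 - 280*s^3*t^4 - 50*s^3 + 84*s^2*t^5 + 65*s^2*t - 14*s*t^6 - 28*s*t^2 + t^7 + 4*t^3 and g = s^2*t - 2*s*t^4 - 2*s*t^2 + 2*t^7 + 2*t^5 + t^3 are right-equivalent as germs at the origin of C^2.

The Hessian of f at 0 is [[0, 0], [0, 0]] with rank 0, so corank 2. A Groebner basis of the Jacobian ideal J(f) in C{s,t} is {78125*s*t/14 + t^6 - 15625*t^2/7, s*t^2 - 2*t^3/5, s^2 - 9*s*t/10 + t^2/5}; counting standard monomials gives mu = 8. Corank 2; j^3 = -(2*s - t)*(5*s - 2*t)^2 has shape L^2 M (L != M), so D-series; mu = 8 gives D_8. The Hessian of g at 0 is [[0, 0], [0, 0]] with rank 0, so corank 2. A Groebner basis of the Jacobian ideal J(g) in C{s,t} is {s^2/6 + s*t^3 - 4*s*t/3 + 7*t^2/6, -s*t + t^4 + t^2, s^3 - 3*s*t^2 + 2*t^3, s^2*t - 2*s*t^2 + t^3}; counting standard monomials gives mu = 8. Corank 2; j^3 = t*(s - t)^2 has shape L^2 M (L != M), so D-series; mu = 8 gives D_8. Both have type D_8, hence right-equivalent.

Yes.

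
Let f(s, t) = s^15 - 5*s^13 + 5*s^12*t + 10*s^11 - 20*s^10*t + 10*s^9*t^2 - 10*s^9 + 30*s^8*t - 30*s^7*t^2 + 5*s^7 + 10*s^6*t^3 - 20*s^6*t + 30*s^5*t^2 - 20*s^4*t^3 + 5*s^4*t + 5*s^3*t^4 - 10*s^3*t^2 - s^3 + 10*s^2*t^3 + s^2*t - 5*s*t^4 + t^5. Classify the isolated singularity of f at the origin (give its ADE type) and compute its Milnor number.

Type D_6, Milnor number mu = 6.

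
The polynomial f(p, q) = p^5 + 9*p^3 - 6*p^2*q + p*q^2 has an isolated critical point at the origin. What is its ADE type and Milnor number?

The Hessian of f at 0 is [[0, 0], [0, 0]] with rank 0, so corank 2. A Groebner basis of the Jacobian ideal J(f) in C{p,q} is {-243*p*q/5 + q^4 + 81*q^2/5, p*q^2 - q^3/3, p^2 - p*q/3}; counting standard monomials gives mu = 6. Corank 2; j^3 = p*(3*p - q)^2 has shape L^2 M (L != M), so D-series; mu = 6 gives D_6.

Type D6, Milnor number mu = 6.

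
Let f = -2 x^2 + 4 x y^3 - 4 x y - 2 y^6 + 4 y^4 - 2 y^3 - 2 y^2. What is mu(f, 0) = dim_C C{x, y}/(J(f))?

2

The Hessian of f at 0 has rank 1. Corank 1: A-series; mu = 2 gives A_2.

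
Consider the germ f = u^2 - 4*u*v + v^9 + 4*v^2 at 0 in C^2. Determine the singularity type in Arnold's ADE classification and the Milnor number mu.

The Hessian of f at 0 has rank 1. Corank 1: A-series; mu = 8 gives A_8.

Type A8, Milnor number mu = 8.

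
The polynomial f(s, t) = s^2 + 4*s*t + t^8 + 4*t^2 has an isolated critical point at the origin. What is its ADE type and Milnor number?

The Hessian of f at 0 has rank 1. Corank 1: A-series; mu = 7 gives A_7.

Type A_{7}, Milnor number mu = 7.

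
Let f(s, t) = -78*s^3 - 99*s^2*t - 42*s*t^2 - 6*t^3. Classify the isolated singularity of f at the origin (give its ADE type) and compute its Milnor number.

The Hessian of f at 0 has rank 0. Corank 2; j^3 = -3*(2*s + t)*(13*s^2 + 10*s*t + 2*t^2) splits into three distinct lines over C (the quadratic factor has nonzero discriminant), so D_4.

Type D_{4}, Milnor number mu = 4.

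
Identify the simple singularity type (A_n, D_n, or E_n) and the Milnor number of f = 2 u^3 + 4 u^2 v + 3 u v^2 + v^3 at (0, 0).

Type D4, Milnor number mu = 4.

The Hessian of f at 0 is [[0, 0], [0, 0]] with rank 0, so corank 2. A Groebner basis of the Jacobian ideal J(f) in C{u,v} is {v^3, u^2 - 3*v^2/2, u*v + 3*v^2/2}; counting standard monomials gives mu = 4. Corank 2; j^3 = (u + v)*(2*u^2 + 2*u*v + v^2) splits into three distinct lines over C (the quadratic factor has nonzero discriminant), so D_4.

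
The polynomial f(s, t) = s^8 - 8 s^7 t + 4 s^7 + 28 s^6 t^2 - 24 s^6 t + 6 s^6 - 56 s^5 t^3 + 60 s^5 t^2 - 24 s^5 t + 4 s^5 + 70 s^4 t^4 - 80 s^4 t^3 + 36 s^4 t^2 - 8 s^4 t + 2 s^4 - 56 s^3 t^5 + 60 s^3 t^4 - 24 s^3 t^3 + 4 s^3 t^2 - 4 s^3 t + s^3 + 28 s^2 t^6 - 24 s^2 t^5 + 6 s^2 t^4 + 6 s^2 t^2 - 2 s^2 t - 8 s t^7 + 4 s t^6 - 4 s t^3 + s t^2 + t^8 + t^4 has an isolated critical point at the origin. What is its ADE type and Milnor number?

Type D5, Milnor number mu = 5.

The Hessian of f at 0 has rank 0. Corank 2; j^3 = s*(s - t)^2 has shape L^2 M (L != M), so D-series; mu = 5 gives D_5.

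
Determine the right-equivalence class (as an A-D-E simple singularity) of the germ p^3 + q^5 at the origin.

E8

The Hessian of f at 0 is [[0, 0], [0, 0]] with rank 0, so corank 2. A Groebner basis of the Jacobian ideal J(f) in C{p,q} is {q^4, p^2}; counting standard monomials gives mu = 8. Corank 2; j^3 = p^3 is a perfect cube, so E-series; the 5-jet and mu = 8 give E_8.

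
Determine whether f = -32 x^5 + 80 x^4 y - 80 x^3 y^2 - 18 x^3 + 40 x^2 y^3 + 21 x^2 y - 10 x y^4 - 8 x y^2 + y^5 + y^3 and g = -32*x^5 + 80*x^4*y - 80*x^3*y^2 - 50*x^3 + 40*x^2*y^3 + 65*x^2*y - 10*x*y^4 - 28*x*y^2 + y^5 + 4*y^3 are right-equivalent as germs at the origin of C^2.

The Hessian of f at 0 is [[0, 0], [0, 0]] with rank 0, so corank 2. A Groebner basis of the Jacobian ideal J(f) in C{x,y} is {243*x*y/10 + y^4 - 81*y^2/10, x*y^2 - y^3/3, x^2 - 5*x*y/6 + y^2/6}; counting standard monomials gives mu = 6. Corank 2; j^3 = -(2*x - y)*(3*x - y)^2 has shape L^2 M (L != M), so D-series; mu = 6 gives D_6. The Hessian of g at 0 is [[0, 0], [0, 0]] with rank 0, so corank 2. A Groebner basis of the Jacobian ideal J(g) in C{x,y} is {625*x*y/2 + y^4 - 125*y^2, x*y^2 - 2*y^3/5, x^2 - 9*x*y/10 + y^2/5}; counting standard monomials gives mu = 6. Corank 2; j^3 = -(2*x - y)*(5*x - 2*y)^2 has shape L^2 M (L != M), so D-series; mu = 6 gives D_6. Both have type D_6, hence right-equivalent.

Yes.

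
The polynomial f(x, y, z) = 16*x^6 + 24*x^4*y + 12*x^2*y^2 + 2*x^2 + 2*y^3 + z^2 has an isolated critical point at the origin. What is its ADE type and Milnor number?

Type A2, Milnor number mu = 2.

The Hessian of f at 0 is [[4, 0, 0], [0, 0, 0], [0, 0, 2]] with rank 2, so corank 1. A Groebner basis of the Jacobian ideal J(f) in C{x,y,z} is {y^2, x, z}; counting standard monomials gives mu = 2. Corank 1: A-series; mu = 2 gives A_2.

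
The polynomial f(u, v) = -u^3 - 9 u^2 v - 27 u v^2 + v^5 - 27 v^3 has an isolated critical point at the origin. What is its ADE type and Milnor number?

Type E_{8}, Milnor number mu = 8.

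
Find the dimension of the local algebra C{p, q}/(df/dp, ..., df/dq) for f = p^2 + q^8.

The Hessian of f at 0 has rank 1. Corank 1: A-series; mu = 7 gives A_7.

7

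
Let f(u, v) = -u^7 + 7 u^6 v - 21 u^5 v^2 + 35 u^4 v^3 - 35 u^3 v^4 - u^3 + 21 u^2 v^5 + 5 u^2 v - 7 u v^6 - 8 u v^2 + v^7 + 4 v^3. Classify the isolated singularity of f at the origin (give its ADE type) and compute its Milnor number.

Type D_8, Milnor number mu = 8.

The Hessian of f at 0 has rank 0. Corank 2; j^3 = -(u - 2*v)^2*(u - v) has shape L^2 M (L != M), so D-series; mu = 8 gives D_8.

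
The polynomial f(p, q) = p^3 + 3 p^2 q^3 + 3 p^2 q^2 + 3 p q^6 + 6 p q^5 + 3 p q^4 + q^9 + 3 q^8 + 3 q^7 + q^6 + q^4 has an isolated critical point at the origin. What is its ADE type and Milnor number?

The Hessian of f at 0 has rank 0. Corank 2; j^3 = p^3 is a perfect cube, so E-series; the 4-jet and mu = 6 give E_6.

Type E_{6}, Milnor number mu = 6.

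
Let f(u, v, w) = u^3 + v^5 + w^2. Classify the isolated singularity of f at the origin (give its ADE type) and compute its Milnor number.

Type E_8, Milnor number mu = 8.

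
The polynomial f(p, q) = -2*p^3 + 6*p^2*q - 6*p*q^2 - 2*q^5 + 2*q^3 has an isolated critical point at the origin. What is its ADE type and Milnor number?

Type E_8, Milnor number mu = 8.

The Hessian of f at 0 has rank 0. Corank 2; j^3 = -2*(p - q)^3 is a perfect cube, so E-series; the 5-jet and mu = 8 give E_8.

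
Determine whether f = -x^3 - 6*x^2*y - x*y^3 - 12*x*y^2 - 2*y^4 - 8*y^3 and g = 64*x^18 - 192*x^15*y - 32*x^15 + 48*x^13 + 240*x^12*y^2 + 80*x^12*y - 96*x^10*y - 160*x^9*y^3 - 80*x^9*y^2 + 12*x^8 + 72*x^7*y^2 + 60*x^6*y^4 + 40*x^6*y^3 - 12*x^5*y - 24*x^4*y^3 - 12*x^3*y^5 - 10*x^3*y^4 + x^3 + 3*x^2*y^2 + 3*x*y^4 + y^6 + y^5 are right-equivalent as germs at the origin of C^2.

No.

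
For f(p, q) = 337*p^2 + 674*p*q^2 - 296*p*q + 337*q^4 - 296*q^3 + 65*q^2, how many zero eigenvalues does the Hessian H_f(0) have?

Hessian at 0 has rank 2.

0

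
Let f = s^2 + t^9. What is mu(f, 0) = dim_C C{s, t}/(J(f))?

8

The Hessian of f at 0 has rank 1. Corank 1: A-series; mu = 8 gives A_8.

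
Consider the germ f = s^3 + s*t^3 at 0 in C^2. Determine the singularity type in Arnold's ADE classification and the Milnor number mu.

The Hessian of f at 0 has rank 0. Corank 2; j^3 = s^3 is a perfect cube, so E-series; the 4-jet and mu = 7 give E_7.

Type E_7, Milnor number mu = 7.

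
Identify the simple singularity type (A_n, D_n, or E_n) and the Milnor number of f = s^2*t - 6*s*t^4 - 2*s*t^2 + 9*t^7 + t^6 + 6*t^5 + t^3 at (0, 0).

The Hessian of f at 0 is [[0, 0], [0, 0]] with rank 0, so corank 2. A Groebner basis of the Jacobian ideal J(f) in C{s,t} is {-s*t/3 + t^4 + t^2/3, s^3 + 3*s^2/2 - 3*s*t - t^3 + 3*t^2/2, s^2*t + s^2 - 2*s*t - t^3 + t^2, s^2/2 + s*t^2 - s*t - t^3 + t^2/2}; counting standard monomials gives mu = 7. Corank 2; j^3 = t*(s - t)^2 has shape L^2 M (L != M), so D-series; mu = 7 gives D_7.

Type D_7, Milnor number mu = 7.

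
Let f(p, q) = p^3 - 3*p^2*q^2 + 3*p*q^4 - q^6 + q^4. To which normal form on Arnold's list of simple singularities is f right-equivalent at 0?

E_{6}

The Hessian of f at 0 has rank 0. Corank 2; j^3 = p^3 is a perfect cube, so E-series; the 4-jet and mu = 6 give E_6.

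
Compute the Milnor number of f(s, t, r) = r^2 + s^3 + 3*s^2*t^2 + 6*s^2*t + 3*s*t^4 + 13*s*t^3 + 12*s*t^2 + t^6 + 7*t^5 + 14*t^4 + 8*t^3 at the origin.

7

The Hessian of f at 0 is [[0, 0, 0], [0, 0, 0], [0, 0, 2]] with rank 1, so corank 2. A Groebner basis of the Jacobian ideal J(f) in C{s,t,r} is {-s^2 - 4*s*t + t^4 - t^3/3 - 4*t^2, s^3 + 10*s^2 + 40*s*t + 34*t^3/3 + 40*t^2, s^2*t - 11*s^2/3 - 44*s*t/3 - 47*t^3/9 - 44*t^2/3, s^2 + s*t^2 + 4*s*t + 7*t^3/3 + 4*t^2, r}; counting standard monomials gives mu = 7. Corank 2; j^3 = (s + 2*t)^3 is a perfect cube, so E-series; the 4-jet and mu = 7 give E_7.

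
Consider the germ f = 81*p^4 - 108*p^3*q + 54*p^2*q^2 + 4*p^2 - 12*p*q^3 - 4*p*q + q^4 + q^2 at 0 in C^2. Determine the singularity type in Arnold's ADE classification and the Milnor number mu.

The Hessian of f at 0 is [[8, -4], [-4, 2]] with rank 1, so corank 1. A Groebner basis of the Jacobian ideal J(f) in C{p,q} is {q^3, p - q/2}; counting standard monomials gives mu = 3. Corank 1: A-series; mu = 3 gives A_3.

Type A_3, Milnor number mu = 3.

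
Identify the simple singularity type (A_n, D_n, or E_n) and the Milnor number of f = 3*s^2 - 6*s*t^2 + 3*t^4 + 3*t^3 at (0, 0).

Type A2, Milnor number mu = 2.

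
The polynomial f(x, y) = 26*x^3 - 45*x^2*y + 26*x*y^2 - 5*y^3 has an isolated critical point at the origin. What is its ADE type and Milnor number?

The Hessian of f at 0 has rank 0. Corank 2; j^3 = (2*x - y)*(13*x^2 - 16*x*y + 5*y^2) splits into three distinct lines over C (the quadratic factor has nonzero discriminant), so D_4.

Type D_{4}, Milnor number mu = 4.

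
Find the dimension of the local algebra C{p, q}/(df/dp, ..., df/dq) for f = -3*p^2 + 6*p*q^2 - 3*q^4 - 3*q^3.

2

The Hessian of f at 0 has rank 1. Corank 1: A-series; mu = 2 gives A_2.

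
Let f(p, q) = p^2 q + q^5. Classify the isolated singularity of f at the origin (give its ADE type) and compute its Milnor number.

The Hessian of f at 0 is [[0, 0], [0, 0]] with rank 0, so corank 2. A Groebner basis of the Jacobian ideal J(f) in C{p,q} is {p^2/5 + q^4, p^3, p*q}; counting standard monomials gives mu = 6. Corank 2; j^3 = p^2*q has shape L^2 M (L != M), so D-series; mu = 6 gives D_6.

Type D6, Milnor number mu = 6.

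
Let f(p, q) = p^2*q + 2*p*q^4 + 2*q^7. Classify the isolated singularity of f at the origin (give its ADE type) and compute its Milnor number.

Type D8, Milnor number mu = 8.

The Hessian of f at 0 is [[0, 0], [0, 0]] with rank 0, so corank 2. A Groebner basis of the Jacobian ideal J(f) in C{p,q} is {-p^2/6 + p*q^3, p*q + q^4, p^3, p^2*q}; counting standard monomials gives mu = 8. Corank 2; j^3 = p^2*q has shape L^2 M (L != M), so D-series; mu = 8 gives D_8.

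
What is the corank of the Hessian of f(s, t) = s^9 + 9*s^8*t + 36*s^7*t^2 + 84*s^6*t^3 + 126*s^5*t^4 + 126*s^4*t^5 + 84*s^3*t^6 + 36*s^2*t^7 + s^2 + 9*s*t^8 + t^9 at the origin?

1

Hessian at 0 has rank 1.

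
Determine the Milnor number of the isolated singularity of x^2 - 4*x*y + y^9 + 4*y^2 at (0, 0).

8

The Hessian of f at 0 has rank 1. Corank 1: A-series; mu = 8 gives A_8.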